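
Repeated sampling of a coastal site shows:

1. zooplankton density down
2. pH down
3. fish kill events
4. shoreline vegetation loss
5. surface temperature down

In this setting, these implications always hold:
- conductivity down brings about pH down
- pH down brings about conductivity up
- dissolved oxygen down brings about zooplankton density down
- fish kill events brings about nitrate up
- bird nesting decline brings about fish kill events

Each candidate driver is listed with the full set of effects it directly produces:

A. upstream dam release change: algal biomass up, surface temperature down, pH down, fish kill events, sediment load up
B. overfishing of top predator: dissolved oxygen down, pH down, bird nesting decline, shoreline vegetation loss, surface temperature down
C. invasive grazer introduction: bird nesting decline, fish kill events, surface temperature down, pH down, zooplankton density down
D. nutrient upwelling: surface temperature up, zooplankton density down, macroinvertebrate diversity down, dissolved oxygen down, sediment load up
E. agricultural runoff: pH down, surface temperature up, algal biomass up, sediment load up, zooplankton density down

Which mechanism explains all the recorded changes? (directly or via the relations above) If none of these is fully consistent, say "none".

For each candidate, compare predicted effects to what was observed:
(A) upstream dam release change — zooplankton density down NO; pH down yes; fish kill events yes; shoreline vegetation loss NO; surface temperature down yes
(B) overfishing of top predator — zooplankton density down yes (through dissolved oxygen down → zooplankton density down); pH down yes; fish kill events yes (through bird nesting decline → fish kill events); shoreline vegetation loss yes; surface temperature down yes
(C) invasive grazer introduction — zooplankton density down yes; pH down yes; fish kill events yes; shoreline vegetation loss NO; surface temperature down yes
(D) nutrient upwelling — fails on pH down, fish kill events, shoreline vegetation loss, surface temperature down (predicts surface temperature up, not surface temperature down)
(E) agricultural runoff — zooplankton density down yes; pH down yes; fish kill events NO; shoreline vegetation loss NO; surface temperature down NO
Only (B) is consistent with every observation.

B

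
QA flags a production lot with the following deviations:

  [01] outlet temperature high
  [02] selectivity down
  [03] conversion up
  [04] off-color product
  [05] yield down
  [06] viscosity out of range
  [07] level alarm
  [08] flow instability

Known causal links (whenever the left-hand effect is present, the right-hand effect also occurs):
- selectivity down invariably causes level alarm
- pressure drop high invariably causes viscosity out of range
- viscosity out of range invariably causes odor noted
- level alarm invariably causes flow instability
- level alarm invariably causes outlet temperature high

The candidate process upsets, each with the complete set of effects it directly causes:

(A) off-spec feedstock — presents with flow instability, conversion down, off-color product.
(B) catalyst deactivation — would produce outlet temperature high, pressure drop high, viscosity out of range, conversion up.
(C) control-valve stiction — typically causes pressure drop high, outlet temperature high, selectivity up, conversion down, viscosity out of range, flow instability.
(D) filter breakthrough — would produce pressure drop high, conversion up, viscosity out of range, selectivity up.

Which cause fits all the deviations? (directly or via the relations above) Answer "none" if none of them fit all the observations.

none

For each candidate, compare predicted effects to what was observed:
(A) off-spec feedstock — fails on outlet temperature high, selectivity down, conversion up, yield down, viscosity out of range, level alarm (predicts conversion down, not conversion up)
(B) catalyst deactivation — outlet temperature high +; selectivity down -; conversion up +; off-color product -; yield down -; viscosity out of range +; level alarm -; flow instability -
(C) control-valve stiction — outlet temperature high +; selectivity down -; conversion up -; off-color product -; yield down -; viscosity out of range +; level alarm -; flow instability +
(D) filter breakthrough — outlet temperature high -; selectivity down -; conversion up +; off-color product -; yield down -; viscosity out of range +; level alarm -; flow instability -
No candidate is consistent with all observations.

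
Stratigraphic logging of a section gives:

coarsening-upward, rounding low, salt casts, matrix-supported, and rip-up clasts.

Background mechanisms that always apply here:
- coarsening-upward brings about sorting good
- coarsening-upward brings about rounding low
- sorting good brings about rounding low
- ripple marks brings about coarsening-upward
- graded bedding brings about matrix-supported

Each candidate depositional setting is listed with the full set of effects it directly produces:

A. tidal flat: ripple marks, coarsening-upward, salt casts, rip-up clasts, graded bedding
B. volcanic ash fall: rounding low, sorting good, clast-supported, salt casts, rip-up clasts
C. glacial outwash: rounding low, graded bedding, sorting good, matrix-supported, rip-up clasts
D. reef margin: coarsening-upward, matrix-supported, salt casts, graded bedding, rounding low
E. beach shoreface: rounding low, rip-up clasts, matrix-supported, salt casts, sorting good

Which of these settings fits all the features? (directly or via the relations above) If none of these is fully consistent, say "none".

Checking each candidate against the observations:
(A) tidal flat — coarsening-upward ✓; rounding low ✓ (via coarsening-upward → rounding low); salt casts ✓; matrix-supported ✓ (via graded bedding → matrix-supported); rip-up clasts ✓
(B) volcanic ash fall — coarsening-upward ✗; rounding low ✓; salt casts ✓; matrix-supported ✗; rip-up clasts ✓
(C) glacial outwash — coarsening-upward ✗; rounding low ✓; salt casts ✗; matrix-supported ✓; rip-up clasts ✓
(D) reef margin — coarsening-upward ✓; rounding low ✓; salt casts ✓; matrix-supported ✓; rip-up clasts ✗
(E) beach shoreface — does not account for coarsening-upward
(A) alone accounts for all the evidence.

A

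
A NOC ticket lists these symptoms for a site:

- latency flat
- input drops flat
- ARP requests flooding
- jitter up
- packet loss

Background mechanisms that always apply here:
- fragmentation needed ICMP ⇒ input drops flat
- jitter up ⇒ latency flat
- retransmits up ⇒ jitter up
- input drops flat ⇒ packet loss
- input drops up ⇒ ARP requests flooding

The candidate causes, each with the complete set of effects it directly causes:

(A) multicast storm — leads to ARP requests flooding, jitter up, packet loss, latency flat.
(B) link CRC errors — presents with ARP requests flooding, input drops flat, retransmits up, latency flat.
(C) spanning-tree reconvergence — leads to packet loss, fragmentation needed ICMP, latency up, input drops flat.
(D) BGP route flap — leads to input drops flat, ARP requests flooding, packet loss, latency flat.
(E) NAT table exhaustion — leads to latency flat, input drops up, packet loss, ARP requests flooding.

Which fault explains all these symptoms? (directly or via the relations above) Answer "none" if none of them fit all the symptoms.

Testing each hypothesis:
(A) multicast storm — latency flat ✓; input drops flat ✗; ARP requests flooding ✓; jitter up ✓; packet loss ✓
(B) link CRC errors — latency flat ✓; input drops flat ✓; ARP requests flooding ✓; jitter up ✓ (via retransmits up → jitter up); packet loss ✓ (via input drops flat → packet loss)
(C) spanning-tree reconvergence — fails on latency flat, ARP requests flooding, jitter up (predicts latency up, not latency flat)
(D) BGP route flap — does not account for jitter up
(E) NAT table exhaustion — latency flat ✓; input drops flat ✗; ARP requests flooding ✓; jitter up ✗; packet loss ✓
(B) is the only candidate with no mismatches.

B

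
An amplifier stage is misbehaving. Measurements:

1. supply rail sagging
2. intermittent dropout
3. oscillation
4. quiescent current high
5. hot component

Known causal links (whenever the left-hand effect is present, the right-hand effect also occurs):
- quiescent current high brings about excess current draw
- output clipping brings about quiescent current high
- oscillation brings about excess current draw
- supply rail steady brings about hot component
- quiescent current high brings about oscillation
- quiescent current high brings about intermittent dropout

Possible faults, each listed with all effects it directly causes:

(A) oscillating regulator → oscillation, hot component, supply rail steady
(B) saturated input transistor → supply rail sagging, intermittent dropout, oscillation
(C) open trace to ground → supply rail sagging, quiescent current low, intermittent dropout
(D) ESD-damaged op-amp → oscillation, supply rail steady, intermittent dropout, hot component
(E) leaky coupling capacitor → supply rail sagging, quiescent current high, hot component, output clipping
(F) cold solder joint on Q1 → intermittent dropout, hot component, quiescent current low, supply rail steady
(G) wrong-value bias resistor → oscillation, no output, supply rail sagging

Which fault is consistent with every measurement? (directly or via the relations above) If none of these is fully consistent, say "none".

Testing each hypothesis:
(A) oscillating regulator — fails on supply rail sagging, intermittent dropout, quiescent current high (predicts supply rail steady, not supply rail sagging)
(B) saturated input transistor — does not account for quiescent current high, hot component
(C) open trace to ground — fails on oscillation, quiescent current high, hot component (predicts quiescent current low, not quiescent current high)
(D) ESD-damaged op-amp — supply rail sagging ✗; intermittent dropout ✓; oscillation ✓; quiescent current high ✗; hot component ✓
(E) leaky coupling capacitor — supply rail sagging ✓; intermittent dropout ✓ (via quiescent current high → intermittent dropout); oscillation ✓ (via quiescent current high → oscillation); quiescent current high ✓; hot component ✓
(F) cold solder joint on Q1 — supply rail sagging ✗; intermittent dropout ✓; oscillation ✗; quiescent current high ✗; hot component ✓
(G) wrong-value bias resistor — supply rail sagging ✓; intermittent dropout ✗; oscillation ✓; quiescent current high ✗; hot component ✗
(E) alone accounts for all the evidence.

E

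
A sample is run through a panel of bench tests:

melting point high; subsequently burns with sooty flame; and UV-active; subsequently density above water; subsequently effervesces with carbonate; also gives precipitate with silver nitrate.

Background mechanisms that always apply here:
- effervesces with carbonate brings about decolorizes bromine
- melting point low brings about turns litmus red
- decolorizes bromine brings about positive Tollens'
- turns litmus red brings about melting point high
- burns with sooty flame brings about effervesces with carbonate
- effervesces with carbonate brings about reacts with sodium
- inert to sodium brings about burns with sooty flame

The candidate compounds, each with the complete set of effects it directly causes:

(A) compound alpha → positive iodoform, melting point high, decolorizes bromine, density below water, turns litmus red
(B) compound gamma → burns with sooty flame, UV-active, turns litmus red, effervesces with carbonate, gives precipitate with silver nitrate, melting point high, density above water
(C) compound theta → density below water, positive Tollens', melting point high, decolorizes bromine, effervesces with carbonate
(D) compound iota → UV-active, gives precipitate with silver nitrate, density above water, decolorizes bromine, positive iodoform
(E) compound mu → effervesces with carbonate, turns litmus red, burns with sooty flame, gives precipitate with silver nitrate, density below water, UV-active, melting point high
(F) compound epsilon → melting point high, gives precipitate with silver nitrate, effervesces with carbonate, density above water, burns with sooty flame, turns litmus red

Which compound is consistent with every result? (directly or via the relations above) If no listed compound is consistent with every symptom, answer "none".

Per-candidate check:
(A) compound alpha — melting point high match; burns with sooty flame miss; UV-active miss; density above water miss; effervesces with carbonate miss; gives precipitate with silver nitrate miss
(B) compound gamma — melting point high match; burns with sooty flame match; UV-active match; density above water match; effervesces with carbonate match; gives precipitate with silver nitrate match
(C) compound theta — melting point high match; burns with sooty flame miss; UV-active miss; density above water miss; effervesces with carbonate match; gives precipitate with silver nitrate miss
(D) compound iota — melting point high miss; burns with sooty flame miss; UV-active match; density above water match; effervesces with carbonate miss; gives precipitate with silver nitrate match
(E) compound mu — melting point high match; burns with sooty flame match; UV-active match; density above water miss; effervesces with carbonate match; gives precipitate with silver nitrate match
(F) compound epsilon — does not account for UV-active
(B) is the only candidate with no mismatches.

B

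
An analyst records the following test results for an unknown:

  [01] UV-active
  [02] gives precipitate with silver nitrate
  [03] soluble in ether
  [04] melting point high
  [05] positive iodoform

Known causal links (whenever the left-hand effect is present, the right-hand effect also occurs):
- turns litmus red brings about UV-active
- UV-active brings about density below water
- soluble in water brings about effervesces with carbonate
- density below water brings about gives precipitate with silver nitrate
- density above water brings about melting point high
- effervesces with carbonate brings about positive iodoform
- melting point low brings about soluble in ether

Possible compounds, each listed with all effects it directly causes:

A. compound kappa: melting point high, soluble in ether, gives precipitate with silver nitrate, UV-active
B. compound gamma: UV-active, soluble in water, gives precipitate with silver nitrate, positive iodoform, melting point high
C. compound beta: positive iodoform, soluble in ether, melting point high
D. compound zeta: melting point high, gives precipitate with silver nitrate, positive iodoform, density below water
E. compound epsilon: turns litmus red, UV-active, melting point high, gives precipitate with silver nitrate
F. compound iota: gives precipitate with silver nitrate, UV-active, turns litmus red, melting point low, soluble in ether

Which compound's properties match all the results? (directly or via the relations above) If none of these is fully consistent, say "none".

none

Checking each candidate against the observations:
(A) compound kappa — does not account for positive iodoform
(B) compound gamma — does not account for soluble in ether
(C) compound beta — UV-active NO; gives precipitate with silver nitrate NO; soluble in ether yes; melting point high yes; positive iodoform yes
(D) compound zeta — does not account for UV-active, soluble in ether
(E) compound epsilon — UV-active yes; gives precipitate with silver nitrate yes; soluble in ether NO; melting point high yes; positive iodoform NO
(F) compound iota — UV-active yes; gives precipitate with silver nitrate yes; soluble in ether yes; melting point high NO; positive iodoform NO
No candidate is consistent with all observations.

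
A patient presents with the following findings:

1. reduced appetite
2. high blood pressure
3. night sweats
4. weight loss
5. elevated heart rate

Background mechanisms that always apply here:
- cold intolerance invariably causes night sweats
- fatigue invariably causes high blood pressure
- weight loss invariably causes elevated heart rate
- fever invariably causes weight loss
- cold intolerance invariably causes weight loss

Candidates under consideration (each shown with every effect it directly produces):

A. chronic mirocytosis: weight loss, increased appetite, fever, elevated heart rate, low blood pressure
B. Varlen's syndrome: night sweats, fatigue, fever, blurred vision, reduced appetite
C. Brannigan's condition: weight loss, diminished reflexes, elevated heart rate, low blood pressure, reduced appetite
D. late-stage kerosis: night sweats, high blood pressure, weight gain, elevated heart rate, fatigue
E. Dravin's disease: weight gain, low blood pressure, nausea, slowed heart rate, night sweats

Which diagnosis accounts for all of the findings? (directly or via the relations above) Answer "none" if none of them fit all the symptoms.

B

Testing each hypothesis:
(A) chronic mirocytosis — reduced appetite NO; high blood pressure NO; night sweats NO; weight loss yes; elevated heart rate yes
(B) Varlen's syndrome — reduced appetite yes; high blood pressure yes (through fatigue → high blood pressure); night sweats yes; weight loss yes (through fever → weight loss); elevated heart rate yes (through fever → weight loss → elevated heart rate)
(C) Brannigan's condition — reduced appetite yes; high blood pressure NO; night sweats NO; weight loss yes; elevated heart rate yes
(D) late-stage kerosis — reduced appetite NO; high blood pressure yes; night sweats yes; weight loss NO; elevated heart rate yes
(E) Dravin's disease — fails on reduced appetite, high blood pressure, weight loss, elevated heart rate (predicts low blood pressure, not high blood pressure; predicts weight gain, not weight loss; predicts slowed heart rate, not elevated heart rate)
(B) is the only candidate with no mismatches.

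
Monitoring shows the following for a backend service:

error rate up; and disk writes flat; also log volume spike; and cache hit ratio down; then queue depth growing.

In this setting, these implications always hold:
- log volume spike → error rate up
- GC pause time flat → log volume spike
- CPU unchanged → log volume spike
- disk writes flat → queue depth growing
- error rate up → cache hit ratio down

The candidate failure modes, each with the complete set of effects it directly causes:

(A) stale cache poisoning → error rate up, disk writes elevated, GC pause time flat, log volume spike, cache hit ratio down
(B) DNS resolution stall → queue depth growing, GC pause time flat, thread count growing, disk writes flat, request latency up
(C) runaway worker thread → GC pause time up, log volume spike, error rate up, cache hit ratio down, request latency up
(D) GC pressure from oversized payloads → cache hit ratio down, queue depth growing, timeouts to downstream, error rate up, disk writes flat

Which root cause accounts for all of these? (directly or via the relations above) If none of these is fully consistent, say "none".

B

Testing each hypothesis:
(A) stale cache poisoning — error rate up +; disk writes flat -; log volume spike +; cache hit ratio down +; queue depth growing -
(B) DNS resolution stall — error rate up + (through GC pause time flat → log volume spike → error rate up); disk writes flat +; log volume spike + (through GC pause time flat → log volume spike); cache hit ratio down + (through GC pause time flat → log volume spike → error rate up → cache hit ratio down); queue depth growing +
(C) runaway worker thread — does not account for disk writes flat, queue depth growing
(D) GC pressure from oversized payloads — error rate up +; disk writes flat +; log volume spike -; cache hit ratio down +; queue depth growing +
Only (B) is consistent with every observation.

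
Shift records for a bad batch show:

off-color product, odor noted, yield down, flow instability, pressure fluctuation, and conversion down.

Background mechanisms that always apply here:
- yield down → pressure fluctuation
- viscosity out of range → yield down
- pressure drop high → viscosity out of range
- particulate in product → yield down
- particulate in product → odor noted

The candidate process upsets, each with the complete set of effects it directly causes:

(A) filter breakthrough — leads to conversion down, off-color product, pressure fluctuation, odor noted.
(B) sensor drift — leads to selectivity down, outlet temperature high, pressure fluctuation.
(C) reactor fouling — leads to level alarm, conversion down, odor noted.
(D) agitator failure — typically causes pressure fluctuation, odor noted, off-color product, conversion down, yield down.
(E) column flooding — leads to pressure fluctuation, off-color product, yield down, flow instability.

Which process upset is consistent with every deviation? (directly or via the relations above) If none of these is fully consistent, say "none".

Per-candidate check:
(A) filter breakthrough — off-color product ✓; odor noted ✓; yield down ✗; flow instability ✗; pressure fluctuation ✓; conversion down ✓
(B) sensor drift — does not account for off-color product, odor noted, yield down, flow instability, conversion down
(C) reactor fouling — off-color product ✗; odor noted ✓; yield down ✗; flow instability ✗; pressure fluctuation ✗; conversion down ✓
(D) agitator failure — off-color product ✓; odor noted ✓; yield down ✓; flow instability ✗; pressure fluctuation ✓; conversion down ✓
(E) column flooding — does not account for odor noted, conversion down
None of the listed candidates fits everything.

none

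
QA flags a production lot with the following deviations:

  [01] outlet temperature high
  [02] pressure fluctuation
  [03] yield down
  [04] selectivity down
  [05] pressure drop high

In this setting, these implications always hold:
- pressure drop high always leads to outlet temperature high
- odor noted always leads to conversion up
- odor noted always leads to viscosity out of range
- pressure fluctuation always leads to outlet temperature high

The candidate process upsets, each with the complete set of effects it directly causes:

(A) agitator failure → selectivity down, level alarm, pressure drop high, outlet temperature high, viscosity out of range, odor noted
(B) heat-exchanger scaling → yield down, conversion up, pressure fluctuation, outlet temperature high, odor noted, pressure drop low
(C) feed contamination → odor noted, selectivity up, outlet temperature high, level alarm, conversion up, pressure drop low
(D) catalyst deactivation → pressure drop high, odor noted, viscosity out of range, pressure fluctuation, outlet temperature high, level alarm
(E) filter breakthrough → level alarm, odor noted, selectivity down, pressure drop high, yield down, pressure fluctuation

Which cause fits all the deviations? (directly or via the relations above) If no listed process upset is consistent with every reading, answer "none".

Per-candidate check:
(A) agitator failure — outlet temperature high match; pressure fluctuation miss; yield down miss; selectivity down match; pressure drop high match
(B) heat-exchanger scaling — fails on selectivity down, pressure drop high (predicts pressure drop low, not pressure drop high)
(C) feed contamination — fails on pressure fluctuation, yield down, selectivity down, pressure drop high (predicts selectivity up, not selectivity down; predicts pressure drop low, not pressure drop high)
(D) catalyst deactivation — outlet temperature high match; pressure fluctuation match; yield down miss; selectivity down miss; pressure drop high match
(E) filter breakthrough — outlet temperature high match (via pressure fluctuation → outlet temperature high); pressure fluctuation match; yield down match; selectivity down match; pressure drop high match
Only (E) is consistent with every observation.

E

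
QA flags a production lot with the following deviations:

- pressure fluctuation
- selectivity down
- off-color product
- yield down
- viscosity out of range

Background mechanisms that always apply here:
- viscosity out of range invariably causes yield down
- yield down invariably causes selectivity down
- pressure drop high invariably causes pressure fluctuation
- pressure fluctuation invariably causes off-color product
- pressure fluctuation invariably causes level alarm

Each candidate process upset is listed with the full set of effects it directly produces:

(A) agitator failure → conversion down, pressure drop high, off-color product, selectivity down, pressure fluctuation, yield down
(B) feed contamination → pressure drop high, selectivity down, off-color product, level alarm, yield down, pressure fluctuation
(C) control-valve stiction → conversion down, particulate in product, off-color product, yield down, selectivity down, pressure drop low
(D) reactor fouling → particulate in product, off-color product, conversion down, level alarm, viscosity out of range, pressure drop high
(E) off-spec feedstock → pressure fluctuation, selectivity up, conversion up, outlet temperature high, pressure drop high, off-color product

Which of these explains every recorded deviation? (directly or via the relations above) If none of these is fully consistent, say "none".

D

Testing each hypothesis:
(A) agitator failure — does not account for viscosity out of range
(B) feed contamination — pressure fluctuation +; selectivity down +; off-color product +; yield down +; viscosity out of range -
(C) control-valve stiction — pressure fluctuation -; selectivity down +; off-color product +; yield down +; viscosity out of range -
(D) reactor fouling — pressure fluctuation + (by pressure drop high → pressure fluctuation); selectivity down + (by viscosity out of range → yield down → selectivity down); off-color product +; yield down + (by viscosity out of range → yield down); viscosity out of range +
(E) off-spec feedstock — fails on selectivity down, yield down, viscosity out of range (predicts selectivity up, not selectivity down)
(D) is the only candidate with no mismatches.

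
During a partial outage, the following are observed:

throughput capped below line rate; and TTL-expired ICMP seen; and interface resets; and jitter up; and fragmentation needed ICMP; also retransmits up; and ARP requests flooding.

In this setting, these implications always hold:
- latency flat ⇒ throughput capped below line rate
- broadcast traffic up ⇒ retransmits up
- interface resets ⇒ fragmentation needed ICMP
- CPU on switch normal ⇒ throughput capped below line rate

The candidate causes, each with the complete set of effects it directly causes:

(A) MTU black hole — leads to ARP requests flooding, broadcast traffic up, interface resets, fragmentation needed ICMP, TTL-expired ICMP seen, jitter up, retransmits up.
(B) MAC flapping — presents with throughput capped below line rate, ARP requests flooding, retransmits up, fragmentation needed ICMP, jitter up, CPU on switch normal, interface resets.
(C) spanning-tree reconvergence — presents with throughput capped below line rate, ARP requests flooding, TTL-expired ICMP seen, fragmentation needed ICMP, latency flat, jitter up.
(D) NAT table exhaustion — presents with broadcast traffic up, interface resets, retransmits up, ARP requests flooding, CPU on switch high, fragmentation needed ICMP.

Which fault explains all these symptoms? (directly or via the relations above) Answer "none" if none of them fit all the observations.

none

Checking each candidate against the observations:
(A) MTU black hole — throughput capped below line rate -; TTL-expired ICMP seen +; interface resets +; jitter up +; fragmentation needed ICMP +; retransmits up +; ARP requests flooding +
(B) MAC flapping — throughput capped below line rate +; TTL-expired ICMP seen -; interface resets +; jitter up +; fragmentation needed ICMP +; retransmits up +; ARP requests flooding +
(C) spanning-tree reconvergence — throughput capped below line rate +; TTL-expired ICMP seen +; interface resets -; jitter up +; fragmentation needed ICMP +; retransmits up -; ARP requests flooding +
(D) NAT table exhaustion — throughput capped below line rate -; TTL-expired ICMP seen -; interface resets +; jitter up -; fragmentation needed ICMP +; retransmits up +; ARP requests flooding +
None of the listed candidates fits everything.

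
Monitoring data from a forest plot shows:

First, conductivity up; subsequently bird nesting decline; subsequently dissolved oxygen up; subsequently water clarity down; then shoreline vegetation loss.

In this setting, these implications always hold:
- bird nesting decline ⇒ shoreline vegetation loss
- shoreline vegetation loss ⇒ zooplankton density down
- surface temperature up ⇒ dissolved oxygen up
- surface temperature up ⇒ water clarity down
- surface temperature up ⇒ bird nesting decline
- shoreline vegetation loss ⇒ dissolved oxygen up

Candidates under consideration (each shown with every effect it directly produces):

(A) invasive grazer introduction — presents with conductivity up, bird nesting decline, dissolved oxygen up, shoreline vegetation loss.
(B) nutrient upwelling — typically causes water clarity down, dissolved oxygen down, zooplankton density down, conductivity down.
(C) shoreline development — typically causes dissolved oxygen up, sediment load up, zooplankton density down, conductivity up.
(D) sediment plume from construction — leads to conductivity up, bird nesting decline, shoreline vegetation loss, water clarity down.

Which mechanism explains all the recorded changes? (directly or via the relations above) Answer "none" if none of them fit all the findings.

D

Checking each candidate against the observations:
(A) invasive grazer introduction — does not account for water clarity down
(B) nutrient upwelling — fails on conductivity up, bird nesting decline, dissolved oxygen up, shoreline vegetation loss (predicts conductivity down, not conductivity up; predicts dissolved oxygen down, not dissolved oxygen up)
(C) shoreline development — conductivity up +; bird nesting decline -; dissolved oxygen up +; water clarity down -; shoreline vegetation loss -
(D) sediment plume from construction — accounts for every observation (dissolved oxygen up through shoreline vegetation loss → dissolved oxygen up)
Only (D) is consistent with every observation.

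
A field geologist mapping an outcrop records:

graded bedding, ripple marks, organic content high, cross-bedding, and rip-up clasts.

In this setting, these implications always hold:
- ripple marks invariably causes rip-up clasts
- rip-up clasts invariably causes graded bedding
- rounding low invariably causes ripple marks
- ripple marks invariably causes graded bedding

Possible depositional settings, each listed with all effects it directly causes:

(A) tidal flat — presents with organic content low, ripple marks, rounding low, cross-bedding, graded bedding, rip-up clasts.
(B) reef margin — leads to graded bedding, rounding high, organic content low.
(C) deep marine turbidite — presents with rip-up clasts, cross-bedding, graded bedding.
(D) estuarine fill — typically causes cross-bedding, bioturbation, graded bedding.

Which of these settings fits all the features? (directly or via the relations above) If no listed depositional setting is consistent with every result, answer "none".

Per-candidate check:
(A) tidal flat — graded bedding ✓; ripple marks ✓; organic content high ✗; cross-bedding ✓; rip-up clasts ✓
(B) reef margin — graded bedding ✓; ripple marks ✗; organic content high ✗; cross-bedding ✗; rip-up clasts ✗
(C) deep marine turbidite — graded bedding ✓; ripple marks ✗; organic content high ✗; cross-bedding ✓; rip-up clasts ✓
(D) estuarine fill — does not account for ripple marks, organic content high, rip-up clasts
No candidate is consistent with all observations.

none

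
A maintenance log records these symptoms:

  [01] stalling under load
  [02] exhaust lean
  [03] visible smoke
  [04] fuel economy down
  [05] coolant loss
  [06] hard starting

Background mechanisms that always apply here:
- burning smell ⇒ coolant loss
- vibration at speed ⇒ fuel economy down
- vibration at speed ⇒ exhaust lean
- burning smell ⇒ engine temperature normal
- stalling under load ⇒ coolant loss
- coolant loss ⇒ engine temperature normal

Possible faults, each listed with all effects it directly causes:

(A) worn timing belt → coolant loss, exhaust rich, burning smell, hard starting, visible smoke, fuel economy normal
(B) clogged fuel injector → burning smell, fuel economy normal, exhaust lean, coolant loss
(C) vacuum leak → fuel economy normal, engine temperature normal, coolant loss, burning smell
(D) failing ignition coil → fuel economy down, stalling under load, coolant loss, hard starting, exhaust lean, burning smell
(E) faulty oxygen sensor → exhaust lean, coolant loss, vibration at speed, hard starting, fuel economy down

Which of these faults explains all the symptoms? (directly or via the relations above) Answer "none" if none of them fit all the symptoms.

Checking each candidate against the observations:
(A) worn timing belt — stalling under load miss; exhaust lean miss; visible smoke match; fuel economy down miss; coolant loss match; hard starting match
(B) clogged fuel injector — stalling under load miss; exhaust lean match; visible smoke miss; fuel economy down miss; coolant loss match; hard starting miss
(C) vacuum leak — fails on stalling under load, exhaust lean, visible smoke, fuel economy down, hard starting (predicts fuel economy normal, not fuel economy down)
(D) failing ignition coil — stalling under load match; exhaust lean match; visible smoke miss; fuel economy down match; coolant loss match; hard starting match
(E) faulty oxygen sensor — does not account for stalling under load, visible smoke
Every candidate fails on at least one observation.

none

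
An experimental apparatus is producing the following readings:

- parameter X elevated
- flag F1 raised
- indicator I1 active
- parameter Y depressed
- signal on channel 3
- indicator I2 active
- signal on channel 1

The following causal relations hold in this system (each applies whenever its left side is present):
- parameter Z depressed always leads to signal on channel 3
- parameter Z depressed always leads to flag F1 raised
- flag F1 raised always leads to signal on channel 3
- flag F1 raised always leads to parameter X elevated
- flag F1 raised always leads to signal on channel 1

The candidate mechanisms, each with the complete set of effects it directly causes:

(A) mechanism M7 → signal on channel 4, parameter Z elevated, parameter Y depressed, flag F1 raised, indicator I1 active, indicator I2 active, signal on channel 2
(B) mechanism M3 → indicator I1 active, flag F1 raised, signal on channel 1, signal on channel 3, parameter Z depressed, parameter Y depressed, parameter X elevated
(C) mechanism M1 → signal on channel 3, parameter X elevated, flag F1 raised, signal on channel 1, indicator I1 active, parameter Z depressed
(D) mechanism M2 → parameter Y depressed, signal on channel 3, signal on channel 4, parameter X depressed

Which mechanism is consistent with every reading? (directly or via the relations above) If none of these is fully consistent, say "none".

A

Per-candidate check:
(A) mechanism M7 — accounts for every observation (parameter X elevated through flag F1 raised → parameter X elevated)
(B) mechanism M3 — parameter X elevated ✓; flag F1 raised ✓; indicator I1 active ✓; parameter Y depressed ✓; signal on channel 3 ✓; indicator I2 active ✗; signal on channel 1 ✓
(C) mechanism M1 — parameter X elevated ✓; flag F1 raised ✓; indicator I1 active ✓; parameter Y depressed ✗; signal on channel 3 ✓; indicator I2 active ✗; signal on channel 1 ✓
(D) mechanism M2 — fails on parameter X elevated, flag F1 raised, indicator I1 active, indicator I2 active, signal on channel 1 (predicts parameter X depressed, not parameter X elevated)
(A) alone accounts for all the evidence.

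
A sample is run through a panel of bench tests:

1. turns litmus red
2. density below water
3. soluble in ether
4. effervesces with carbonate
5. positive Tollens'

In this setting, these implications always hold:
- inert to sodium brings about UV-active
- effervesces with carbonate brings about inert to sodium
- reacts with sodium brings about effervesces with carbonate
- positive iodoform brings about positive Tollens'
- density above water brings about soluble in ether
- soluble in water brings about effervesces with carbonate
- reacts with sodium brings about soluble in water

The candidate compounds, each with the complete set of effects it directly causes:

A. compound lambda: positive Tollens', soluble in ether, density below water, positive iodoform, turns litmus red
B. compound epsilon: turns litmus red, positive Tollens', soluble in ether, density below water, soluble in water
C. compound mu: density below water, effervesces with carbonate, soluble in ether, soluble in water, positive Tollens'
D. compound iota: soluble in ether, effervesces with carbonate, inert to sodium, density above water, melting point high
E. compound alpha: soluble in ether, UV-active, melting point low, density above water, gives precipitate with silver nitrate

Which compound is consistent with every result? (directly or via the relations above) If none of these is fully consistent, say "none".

B

For each candidate, compare predicted effects to what was observed:
(A) compound lambda — does not account for effervesces with carbonate
(B) compound epsilon — turns litmus red match; density below water match; soluble in ether match; effervesces with carbonate match (via soluble in water → effervesces with carbonate); positive Tollens' match
(C) compound mu — turns litmus red miss; density below water match; soluble in ether match; effervesces with carbonate match; positive Tollens' match
(D) compound iota — turns litmus red miss; density below water miss; soluble in ether match; effervesces with carbonate match; positive Tollens' miss
(E) compound alpha — turns litmus red miss; density below water miss; soluble in ether match; effervesces with carbonate miss; positive Tollens' miss
Only (B) is consistent with every observation.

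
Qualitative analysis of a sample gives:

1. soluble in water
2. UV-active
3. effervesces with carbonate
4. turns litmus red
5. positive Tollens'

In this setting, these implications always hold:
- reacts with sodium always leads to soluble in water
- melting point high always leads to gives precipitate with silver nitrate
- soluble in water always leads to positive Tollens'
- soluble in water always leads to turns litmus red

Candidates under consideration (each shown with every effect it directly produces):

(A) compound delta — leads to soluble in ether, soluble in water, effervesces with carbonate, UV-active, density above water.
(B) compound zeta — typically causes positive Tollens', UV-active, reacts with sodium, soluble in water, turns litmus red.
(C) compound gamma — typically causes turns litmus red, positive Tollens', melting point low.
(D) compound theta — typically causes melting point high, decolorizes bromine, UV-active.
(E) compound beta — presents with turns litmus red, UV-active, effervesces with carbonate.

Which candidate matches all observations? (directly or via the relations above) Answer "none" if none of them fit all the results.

A

Testing each hypothesis:
(A) compound delta — accounts for every observation (turns litmus red by soluble in water → turns litmus red)
(B) compound zeta — does not account for effervesces with carbonate
(C) compound gamma — soluble in water NO; UV-active NO; effervesces with carbonate NO; turns litmus red yes; positive Tollens' yes
(D) compound theta — does not account for soluble in water, effervesces with carbonate, turns litmus red, positive Tollens'
(E) compound beta — soluble in water NO; UV-active yes; effervesces with carbonate yes; turns litmus red yes; positive Tollens' NO
(A) alone accounts for all the evidence.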